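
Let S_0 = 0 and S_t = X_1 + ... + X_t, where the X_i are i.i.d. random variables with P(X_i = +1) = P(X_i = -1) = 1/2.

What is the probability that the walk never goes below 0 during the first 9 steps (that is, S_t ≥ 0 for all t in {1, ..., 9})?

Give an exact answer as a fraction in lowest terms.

Let f(t,s) = #length-t paths at position s with S_1..S_t all ≥ 0.
f(t,s) = f(t-1,s-1) + f(t-1,s+1) for s ≥ 0; f(t,s) = 0 for s < 0.
t=0: f(0,0)=1
t=1: f(1,1)=1
t=2: f(2,0)=1 f(2,2)=1
t=3: f(3,1)=2 f(3,3)=1
t=4: f(4,0)=2 f(4,2)=3 f(4,4)=1
t=5: f(5,1)=5 f(5,3)=4 f(5,5)=1
t=6: f(6,0)=5 f(6,2)=9 f(6,4)=5 f(6,6)=1
t=7: f(7,1)=14 f(7,3)=14 f(7,5)=6 f(7,7)=1
t=8: f(8,0)=14 f(8,2)=28 f(8,4)=20 f(8,6)=7 f(8,8)=1
t=9: f(9,1)=42 f(9,3)=48 f(9,5)=27 f(9,7)=8 f(9,9)=1
Σ_s f(9,s) = 126
P = 126/512 = 63/256

Answer: 63/256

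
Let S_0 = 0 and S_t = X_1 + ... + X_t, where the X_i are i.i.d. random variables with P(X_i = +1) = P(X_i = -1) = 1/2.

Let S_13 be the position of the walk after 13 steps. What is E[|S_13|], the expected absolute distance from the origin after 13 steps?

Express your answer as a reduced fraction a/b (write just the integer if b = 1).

Answer: 3003/1024

Derivation:
S_13 takes values m ≡ 1 (mod 2) with |m| ≤ 13; P(S_13=m) = C(13,(13+m)/2)/2^13.
Total paths: 2^13 = 8192
Distribution: P(S=-13)=1/8192, P(S=-11)=13/8192, P(S=-9)=78/8192, P(S=-7)=286/8192, P(S=-5)=715/8192, P(S=-3)=1287/8192, P(S=-1)=1716/8192, P(S=1)=1716/8192, P(S=3)=1287/8192, P(S=5)=715/8192, P(S=7)=286/8192, P(S=9)=78/8192, P(S=11)=13/8192, P(S=13)=1/8192
E[|S_13|] = Σ_m |m|·P(S_13=m) = 24024/8192 = 3003/1024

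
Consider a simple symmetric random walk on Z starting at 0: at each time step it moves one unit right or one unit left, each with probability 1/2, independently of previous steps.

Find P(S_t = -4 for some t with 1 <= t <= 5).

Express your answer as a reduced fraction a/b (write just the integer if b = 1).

Count via complement. Let g(t,s) = #length-t paths at position s with S_1..S_t all ≠ -4.
g(t,s) = g(t-1,s-1) + g(t-1,s+1) for s ≠ -4; g(t,-4) = 0.
t=0: g(0,0)=1
t=1: g(1,-1)=1 g(1,1)=1
t=2: g(2,-2)=1 g(2,0)=2 g(2,2)=1
t=3: g(3,-3)=1 g(3,-1)=3 g(3,1)=3 g(3,3)=1
t=4: g(4,-2)=4 g(4,0)=6 g(4,2)=4 g(4,4)=1
t=5: g(5,-3)=4 g(5,-1)=10 g(5,1)=10 g(5,3)=5 g(5,5)=1
Paths never hitting -4: Σ_s g(5,s) = 30
Paths hitting -4: 2^5 - 30 = 2
P = 2/32 = 1/16

Answer: 1/16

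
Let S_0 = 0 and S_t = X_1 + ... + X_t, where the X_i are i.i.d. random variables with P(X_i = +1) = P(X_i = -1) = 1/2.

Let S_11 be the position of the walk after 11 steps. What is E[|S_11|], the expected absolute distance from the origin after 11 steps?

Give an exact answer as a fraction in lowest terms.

Answer: 693/256

Derivation:
S_11 takes values m ≡ 1 (mod 2) with |m| ≤ 11; P(S_11=m) = C(11,(11+m)/2)/2^11.
Total paths: 2^11 = 2048
Distribution: P(S=-11)=1/2048, P(S=-9)=11/2048, P(S=-7)=55/2048, P(S=-5)=165/2048, P(S=-3)=330/2048, P(S=-1)=462/2048, P(S=1)=462/2048, P(S=3)=330/2048, P(S=5)=165/2048, P(S=7)=55/2048, P(S=9)=11/2048, P(S=11)=1/2048
E[|S_11|] = Σ_m |m|·P(S_11=m) = 5544/2048 = 693/256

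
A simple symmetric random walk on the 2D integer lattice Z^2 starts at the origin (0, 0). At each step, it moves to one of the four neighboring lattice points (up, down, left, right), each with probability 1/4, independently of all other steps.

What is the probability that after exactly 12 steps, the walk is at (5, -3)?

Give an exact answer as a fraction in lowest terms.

Let h be the number of horizontal steps (so 12-h are vertical). To end at (5,-3) need (h+5)/2 right-steps and ((12-h)-3)/2 up-steps.
Sum over h with 5 ≤ h ≤ 9, h ≡ 1 (mod 2), 12-h ≡ 1 (mod 2):
h=5: C(12,5)·C(5,5)·C(7,2) = 792·1·21 = 16632
h=7: C(12,7)·C(7,6)·C(5,1) = 792·7·5 = 27720
h=9: C(12,9)·C(9,7)·C(3,0) = 220·36·1 = 7920
Total favorable: 52272
Total paths: 4^12 = 16777216
P = 52272/16777216 = 3267/1048576

Answer: 3267/1048576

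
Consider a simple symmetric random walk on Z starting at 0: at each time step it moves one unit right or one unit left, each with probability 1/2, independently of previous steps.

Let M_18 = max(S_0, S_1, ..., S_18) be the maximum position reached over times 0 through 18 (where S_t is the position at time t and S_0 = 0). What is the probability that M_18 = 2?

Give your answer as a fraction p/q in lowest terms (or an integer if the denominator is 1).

Answer: 21879/131072

Derivation:
Let M_18 = max(S_0,...,S_18). Use the reflection principle: for j ≥ 1, #{paths with M_18 ≥ j} = #{S_18 ≥ j} + #{S_18 ≥ j+1}.
By reflection, #{M_18 ≥ 2} = #{S_18 ≥ 2} + #{S_18 ≥ 3} = 106762 + 63004 = 169766.
#{M_18 ≥ 3} = #{S_18 ≥ 3} + #{S_18 ≥ 4} = 63004 + 63004 = 126008.
#{M_18 = 2} = 169766 - 126008 = 43758.
P(M_18 = 2) = 43758/262144 = 21879/131072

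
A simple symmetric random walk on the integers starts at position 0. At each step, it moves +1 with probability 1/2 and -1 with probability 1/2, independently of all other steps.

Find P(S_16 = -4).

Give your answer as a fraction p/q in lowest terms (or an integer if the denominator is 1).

To reach position -4 after 16 steps: need 6 steps of +1 and 10 of -1.
Favorable paths: C(16,6) = 8008
Total paths: 2^16 = 65536
P = 8008/65536 = 1001/8192

Answer: 1001/8192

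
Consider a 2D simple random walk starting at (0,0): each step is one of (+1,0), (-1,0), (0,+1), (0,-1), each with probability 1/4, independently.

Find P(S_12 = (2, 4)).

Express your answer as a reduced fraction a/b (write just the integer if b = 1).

Let h be the number of horizontal steps (so 12-h are vertical). To end at (2,4) need (h+2)/2 right-steps and ((12-h)+4)/2 up-steps.
Sum over h with 2 ≤ h ≤ 8, h ≡ 0 (mod 2), 12-h ≡ 0 (mod 2):
h=2: C(12,2)·C(2,2)·C(10,7) = 66·1·120 = 7920
h=4: C(12,4)·C(4,3)·C(8,6) = 495·4·28 = 55440
h=6: C(12,6)·C(6,4)·C(6,5) = 924·15·6 = 83160
h=8: C(12,8)·C(8,5)·C(4,4) = 495·56·1 = 27720
Total favorable: 174240
Total paths: 4^12 = 16777216
P = 174240/16777216 = 5445/524288

Answer: 5445/524288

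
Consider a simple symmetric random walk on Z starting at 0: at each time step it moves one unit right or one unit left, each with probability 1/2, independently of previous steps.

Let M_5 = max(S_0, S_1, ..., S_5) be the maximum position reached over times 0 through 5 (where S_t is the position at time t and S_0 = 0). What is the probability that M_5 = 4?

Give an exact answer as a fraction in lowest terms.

Let M_5 = max(S_0,...,S_5). Use the reflection principle: for j ≥ 1, #{paths with M_5 ≥ j} = #{S_5 ≥ j} + #{S_5 ≥ j+1}.
By reflection, #{M_5 ≥ 4} = #{S_5 ≥ 4} + #{S_5 ≥ 5} = 1 + 1 = 2.
#{M_5 ≥ 5} = #{S_5 ≥ 5} + #{S_5 ≥ 6} = 1 + 0 = 1.
#{M_5 = 4} = 2 - 1 = 1.
P(M_5 = 4) = 1/32 = 1/32

Answer: 1/32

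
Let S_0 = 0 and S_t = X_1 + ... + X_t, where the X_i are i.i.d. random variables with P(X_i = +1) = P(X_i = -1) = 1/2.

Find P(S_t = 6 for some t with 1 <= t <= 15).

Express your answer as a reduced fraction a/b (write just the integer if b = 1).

Answer: 1941/16384

Derivation:
Count via complement. Let g(t,s) = #length-t paths at position s with S_1..S_t all ≠ 6.
g(t,s) = g(t-1,s-1) + g(t-1,s+1) for s ≠ 6; g(t,6) = 0.
t=0: g(0,0)=1
t=1: g(1,-1)=1 g(1,1)=1
t=2: g(2,-2)=1 g(2,0)=2 g(2,2)=1
t=3: g(3,-3)=1 g(3,-1)=3 g(3,1)=3 g(3,3)=1
t=4: g(4,-4)=1 g(4,-2)=4 g(4,0)=6 g(4,2)=4 g(4,4)=1
t=5: g(5,-5)=1 g(5,-3)=5 g(5,-1)=10 g(5,1)=10 g(5,3)=5 g(5,5)=1
t=6: g(6,-6)=1 g(6,-4)=6 g(6,-2)=15 g(6,0)=20 g(6,2)=15 g(6,4)=6
t=7: g(7,-7)=1 g(7,-5)=7 g(7,-3)=21 g(7,-1)=35 g(7,1)=35 g(7,3)=21 g(7,5)=6
t=8: g(8,-8)=1 g(8,-6)=8 g(8,-4)=28 g(8,-2)=56 g(8,0)=70 g(8,2)=56 g(8,4)=27
t=9: g(9,-9)=1 g(9,-7)=9 g(9,-5)=36 g(9,-3)=84 g(9,-1)=126 g(9,1)=126 g(9,3)=83 g(9,5)=27
t=10: g(10,-10)=1 g(10,-8)=10 g(10,-6)=45 g(10,-4)=120 g(10,-2)=210 g(10,0)=252 g(10,2)=209 g(10,4)=110
t=11: g(11,-11)=1 g(11,-9)=11 g(11,-7)=55 g(11,-5)=165 g(11,-3)=330 g(11,-1)=462 g(11,1)=461 g(11,3)=319 g(11,5)=110
t=12: g(12,-12)=1 g(12,-10)=12 g(12,-8)=66 g(12,-6)=220 g(12,-4)=495 g(12,-2)=792 g(12,0)=923 g(12,2)=780 g(12,4)=429
t=13: g(13,-13)=1 g(13,-11)=13 g(13,-9)=78 g(13,-7)=286 g(13,-5)=715 g(13,-3)=1287 g(13,-1)=1715 g(13,1)=1703 g(13,3)=1209 g(13,5)=429
t=14: g(14,-14)=1 g(14,-12)=14 g(14,-10)=91 g(14,-8)=364 g(14,-6)=1001 g(14,-4)=2002 g(14,-2)=3002 g(14,0)=3418 g(14,2)=2912 g(14,4)=1638
t=15: g(15,-15)=1 g(15,-13)=15 g(15,-11)=105 g(15,-9)=455 g(15,-7)=1365 g(15,-5)=3003 g(15,-3)=5004 g(15,-1)=6420 g(15,1)=6330 g(15,3)=4550 g(15,5)=1638
Paths never hitting 6: Σ_s g(15,s) = 28886
Paths hitting 6: 2^15 - 28886 = 3882
P = 3882/32768 = 1941/16384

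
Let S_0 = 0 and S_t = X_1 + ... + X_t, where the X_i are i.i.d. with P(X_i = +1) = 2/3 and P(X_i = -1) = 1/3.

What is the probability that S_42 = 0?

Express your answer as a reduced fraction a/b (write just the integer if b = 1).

To be at 0 after 42 steps: need exactly 21 steps of +1 and 21 of -1.
Number of such sequences: C(42,21) = 538257874440
Each has probability (2/3)^21 · (1/3)^21 = 2097152/109418989131512359209
P = 538257874440 · 2097152/109418989131512359209 = 376269525965864960/36472996377170786403

Answer: 376269525965864960/36472996377170786403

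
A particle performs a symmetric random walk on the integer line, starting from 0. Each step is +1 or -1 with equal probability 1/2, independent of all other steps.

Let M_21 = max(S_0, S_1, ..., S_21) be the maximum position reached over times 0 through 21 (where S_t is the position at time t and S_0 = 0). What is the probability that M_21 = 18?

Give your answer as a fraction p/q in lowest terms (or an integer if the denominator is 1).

Answer: 21/2097152

Derivation:
Let M_21 = max(S_0,...,S_21). Use the reflection principle: for j ≥ 1, #{paths with M_21 ≥ j} = #{S_21 ≥ j} + #{S_21 ≥ j+1}.
By reflection, #{M_21 ≥ 18} = #{S_21 ≥ 18} + #{S_21 ≥ 19} = 22 + 22 = 44.
#{M_21 ≥ 19} = #{S_21 ≥ 19} + #{S_21 ≥ 20} = 22 + 1 = 23.
#{M_21 = 18} = 44 - 23 = 21.
P(M_21 = 18) = 21/2097152 = 21/2097152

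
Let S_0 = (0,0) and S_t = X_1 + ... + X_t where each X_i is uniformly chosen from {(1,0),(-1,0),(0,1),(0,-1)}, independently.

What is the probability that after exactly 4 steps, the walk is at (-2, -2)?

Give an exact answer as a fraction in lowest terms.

Answer: 3/128

Derivation:
Let h be the number of horizontal steps (so 4-h are vertical). To end at (-2,-2) need (h-2)/2 right-steps and ((4-h)-2)/2 up-steps.
Sum over h with 2 ≤ h ≤ 2, h ≡ 0 (mod 2), 4-h ≡ 0 (mod 2):
h=2: C(4,2)·C(2,0)·C(2,0) = 6·1·1 = 6
Total favorable: 6
Total paths: 4^4 = 256
P = 6/256 = 3/128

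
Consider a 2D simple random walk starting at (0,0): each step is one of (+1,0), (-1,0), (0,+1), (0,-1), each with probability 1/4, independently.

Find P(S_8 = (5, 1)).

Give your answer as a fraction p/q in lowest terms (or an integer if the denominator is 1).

Answer: 7/2048

Derivation:
Let h be the number of horizontal steps (so 8-h are vertical). To end at (5,1) need (h+5)/2 right-steps and ((8-h)+1)/2 up-steps.
Sum over h with 5 ≤ h ≤ 7, h ≡ 1 (mod 2), 8-h ≡ 1 (mod 2):
h=5: C(8,5)·C(5,5)·C(3,2) = 56·1·3 = 168
h=7: C(8,7)·C(7,6)·C(1,1) = 8·7·1 = 56
Total favorable: 224
Total paths: 4^8 = 65536
P = 224/65536 = 7/2048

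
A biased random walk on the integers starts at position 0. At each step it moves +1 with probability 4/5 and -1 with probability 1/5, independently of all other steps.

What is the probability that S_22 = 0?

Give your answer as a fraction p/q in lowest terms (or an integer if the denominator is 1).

Answer: 2958796259328/2384185791015625

Derivation:
To be at 0 after 22 steps: need exactly 11 steps of +1 and 11 of -1.
Number of such sequences: C(22,11) = 705432
Each has probability (4/5)^11 · (1/5)^11 = 4194304/2384185791015625
P = 705432 · 4194304/2384185791015625 = 2958796259328/2384185791015625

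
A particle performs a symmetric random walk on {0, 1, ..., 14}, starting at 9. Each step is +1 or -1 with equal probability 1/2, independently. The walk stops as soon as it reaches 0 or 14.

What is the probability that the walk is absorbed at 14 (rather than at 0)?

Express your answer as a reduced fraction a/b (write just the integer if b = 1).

Answer: 9/14

Derivation:
Symmetric walk (p = 1/2): the harmonic-function argument gives P(hit 14 before 0 | start at 9) = a/N.
P = 9/14 = 9/14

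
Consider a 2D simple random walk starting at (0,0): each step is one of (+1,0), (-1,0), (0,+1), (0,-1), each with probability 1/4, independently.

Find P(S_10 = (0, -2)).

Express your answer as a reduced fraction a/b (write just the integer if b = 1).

Answer: 11025/262144

Derivation:
Let h be the number of horizontal steps (so 10-h are vertical). To end at (0,-2) need (h+0)/2 right-steps and ((10-h)-2)/2 up-steps.
Sum over h with 0 ≤ h ≤ 8, h ≡ 0 (mod 2), 10-h ≡ 0 (mod 2):
h=0: C(10,0)·C(0,0)·C(10,4) = 1·1·210 = 210
h=2: C(10,2)·C(2,1)·C(8,3) = 45·2·56 = 5040
h=4: C(10,4)·C(4,2)·C(6,2) = 210·6·15 = 18900
h=6: C(10,6)·C(6,3)·C(4,1) = 210·20·4 = 16800
h=8: C(10,8)·C(8,4)·C(2,0) = 45·70·1 = 3150
Total favorable: 44100
Total paths: 4^10 = 1048576
P = 44100/1048576 = 11025/262144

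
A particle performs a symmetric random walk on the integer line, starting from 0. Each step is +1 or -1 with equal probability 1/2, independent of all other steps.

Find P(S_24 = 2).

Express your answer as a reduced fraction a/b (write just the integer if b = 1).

Answer: 156009/1048576

Derivation:
To reach position 2 after 24 steps: need 13 steps of +1 and 11 of -1.
Favorable paths: C(24,13) = 2496144
Total paths: 2^24 = 16777216
P = 2496144/16777216 = 156009/1048576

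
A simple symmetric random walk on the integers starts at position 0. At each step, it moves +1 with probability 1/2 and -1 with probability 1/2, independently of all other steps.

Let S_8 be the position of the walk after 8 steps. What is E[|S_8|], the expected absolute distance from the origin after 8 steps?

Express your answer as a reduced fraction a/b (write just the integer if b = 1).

S_8 takes values m ≡ 0 (mod 2) with |m| ≤ 8; P(S_8=m) = C(8,(8+m)/2)/2^8.
Total paths: 2^8 = 256
Distribution: P(S=-8)=1/256, P(S=-6)=8/256, P(S=-4)=28/256, P(S=-2)=56/256, P(S=0)=70/256, P(S=2)=56/256, P(S=4)=28/256, P(S=6)=8/256, P(S=8)=1/256
E[|S_8|] = Σ_m |m|·P(S_8=m) = 560/256 = 35/16

Answer: 35/16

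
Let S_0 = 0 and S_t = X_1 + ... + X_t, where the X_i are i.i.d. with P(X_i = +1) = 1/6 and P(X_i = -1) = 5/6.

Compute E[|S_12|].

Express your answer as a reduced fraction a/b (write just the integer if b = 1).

Answer: 121020773/15116544

Derivation:
S_12 takes values m ≡ 0 (mod 2) with |m| ≤ 12; P(S_12=m) = C(12,(12+m)/2) · (1/6)^((12+m)/2) · (5/6)^((12-m)/2).
Distribution: P(S=-12)=244140625/2176782336, P(S=-10)=48828125/181398528, P(S=-8)=107421875/362797056, P(S=-6)=107421875/544195584, P(S=-4)=21484375/241864704, P(S=-2)=859375/30233088, P(S=0)=1203125/181398528, P(S=2)=34375/30233088, P(S=4)=34375/241864704, P(S=6)=6875/544195584, P(S=8)=275/362797056, P(S=10)=5/181398528, P(S=12)=1/2176782336
E[|S_12|] = Σ_m |m|·P(S_12=m) = 121020773/15116544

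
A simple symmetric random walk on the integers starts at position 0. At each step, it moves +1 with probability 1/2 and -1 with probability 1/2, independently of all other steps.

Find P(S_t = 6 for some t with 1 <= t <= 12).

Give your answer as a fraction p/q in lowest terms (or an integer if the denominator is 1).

Answer: 189/2048

Derivation:
Count via complement. Let g(t,s) = #length-t paths at position s with S_1..S_t all ≠ 6.
g(t,s) = g(t-1,s-1) + g(t-1,s+1) for s ≠ 6; g(t,6) = 0.
t=0: g(0,0)=1
t=1: g(1,-1)=1 g(1,1)=1
t=2: g(2,-2)=1 g(2,0)=2 g(2,2)=1
t=3: g(3,-3)=1 g(3,-1)=3 g(3,1)=3 g(3,3)=1
t=4: g(4,-4)=1 g(4,-2)=4 g(4,0)=6 g(4,2)=4 g(4,4)=1
t=5: g(5,-5)=1 g(5,-3)=5 g(5,-1)=10 g(5,1)=10 g(5,3)=5 g(5,5)=1
t=6: g(6,-6)=1 g(6,-4)=6 g(6,-2)=15 g(6,0)=20 g(6,2)=15 g(6,4)=6
t=7: g(7,-7)=1 g(7,-5)=7 g(7,-3)=21 g(7,-1)=35 g(7,1)=35 g(7,3)=21 g(7,5)=6
t=8: g(8,-8)=1 g(8,-6)=8 g(8,-4)=28 g(8,-2)=56 g(8,0)=70 g(8,2)=56 g(8,4)=27
t=9: g(9,-9)=1 g(9,-7)=9 g(9,-5)=36 g(9,-3)=84 g(9,-1)=126 g(9,1)=126 g(9,3)=83 g(9,5)=27
t=10: g(10,-10)=1 g(10,-8)=10 g(10,-6)=45 g(10,-4)=120 g(10,-2)=210 g(10,0)=252 g(10,2)=209 g(10,4)=110
t=11: g(11,-11)=1 g(11,-9)=11 g(11,-7)=55 g(11,-5)=165 g(11,-3)=330 g(11,-1)=462 g(11,1)=461 g(11,3)=319 g(11,5)=110
t=12: g(12,-12)=1 g(12,-10)=12 g(12,-8)=66 g(12,-6)=220 g(12,-4)=495 g(12,-2)=792 g(12,0)=923 g(12,2)=780 g(12,4)=429
Paths never hitting 6: Σ_s g(12,s) = 3718
Paths hitting 6: 2^12 - 3718 = 378
P = 378/4096 = 189/2048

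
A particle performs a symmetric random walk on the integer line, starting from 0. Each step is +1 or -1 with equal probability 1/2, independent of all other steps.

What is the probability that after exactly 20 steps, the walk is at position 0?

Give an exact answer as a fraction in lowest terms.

Answer: 46189/262144

Derivation:
To return to 0 after 20 steps: need exactly 10 steps of +1 and 10 of -1.
Favorable paths: C(20,10) = 184756
Total paths: 2^20 = 1048576
P = 184756/1048576 = 46189/262144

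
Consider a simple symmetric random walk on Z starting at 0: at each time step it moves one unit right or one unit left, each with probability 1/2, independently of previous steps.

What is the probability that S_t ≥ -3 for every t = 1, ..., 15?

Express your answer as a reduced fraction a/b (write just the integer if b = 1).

Answer: 715/1024

Derivation:
Let f(t,s) = #length-t paths at position s with S_1..S_t all ≥ -3.
f(t,s) = f(t-1,s-1) + f(t-1,s+1) for s ≥ -3; f(t,s) = 0 for s < -3.
t=0: f(0,0)=1
t=1: f(1,-1)=1 f(1,1)=1
t=2: f(2,-2)=1 f(2,0)=2 f(2,2)=1
t=3: f(3,-3)=1 f(3,-1)=3 f(3,1)=3 f(3,3)=1
t=4: f(4,-2)=4 f(4,0)=6 f(4,2)=4 f(4,4)=1
t=5: f(5,-3)=4 f(5,-1)=10 f(5,1)=10 f(5,3)=5 f(5,5)=1
t=6: f(6,-2)=14 f(6,0)=20 f(6,2)=15 f(6,4)=6 f(6,6)=1
t=7: f(7,-3)=14 f(7,-1)=34 f(7,1)=35 f(7,3)=21 f(7,5)=7 f(7,7)=1
t=8: f(8,-2)=48 f(8,0)=69 f(8,2)=56 f(8,4)=28 f(8,6)=8 f(8,8)=1
t=9: f(9,-3)=48 f(9,-1)=117 f(9,1)=125 f(9,3)=84 f(9,5)=36 f(9,7)=9 f(9,9)=1
t=10: f(10,-2)=165 f(10,0)=242 f(10,2)=209 f(10,4)=120 f(10,6)=45 f(10,8)=10 f(10,10)=1
t=11: f(11,-3)=165 f(11,-1)=407 f(11,1)=451 f(11,3)=329 f(11,5)=165 f(11,7)=55 f(11,9)=11 f(11,11)=1
t=12: f(12,-2)=572 f(12,0)=858 f(12,2)=780 f(12,4)=494 f(12,6)=220 f(12,8)=66 f(12,10)=12 f(12,12)=1
t=13: f(13,-3)=572 f(13,-1)=1430 f(13,1)=1638 f(13,3)=1274 f(13,5)=714 f(13,7)=286 f(13,9)=78 f(13,11)=13 f(13,13)=1
t=14: f(14,-2)=2002 f(14,0)=3068 f(14,2)=2912 f(14,4)=1988 f(14,6)=1000 f(14,8)=364 f(14,10)=91 f(14,12)=14 f(14,14)=1
t=15: f(15,-3)=2002 f(15,-1)=5070 f(15,1)=5980 f(15,3)=4900 f(15,5)=2988 f(15,7)=1364 f(15,9)=455 f(15,11)=105 f(15,13)=15 f(15,15)=1
Σ_s f(15,s) = 22880
P = 22880/32768 = 715/1024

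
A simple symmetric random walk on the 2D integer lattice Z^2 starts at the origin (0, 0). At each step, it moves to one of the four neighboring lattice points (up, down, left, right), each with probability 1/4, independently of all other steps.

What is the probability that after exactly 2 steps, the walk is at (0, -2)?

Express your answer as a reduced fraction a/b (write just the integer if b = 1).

Answer: 1/16

Derivation:
Let h be the number of horizontal steps (so 2-h are vertical). To end at (0,-2) need (h+0)/2 right-steps and ((2-h)-2)/2 up-steps.
Sum over h with 0 ≤ h ≤ 0, h ≡ 0 (mod 2), 2-h ≡ 0 (mod 2):
h=0: C(2,0)·C(0,0)·C(2,0) = 1·1·1 = 1
Total favorable: 1
Total paths: 4^2 = 16
P = 1/16 = 1/16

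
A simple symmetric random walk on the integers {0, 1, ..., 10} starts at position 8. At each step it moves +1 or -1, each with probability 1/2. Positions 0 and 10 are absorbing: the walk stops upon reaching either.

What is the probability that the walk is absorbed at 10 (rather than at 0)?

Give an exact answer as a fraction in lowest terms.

Symmetric walk (p = 1/2): the harmonic-function argument gives P(hit 10 before 0 | start at 8) = a/N.
P = 8/10 = 4/5

Answer: 4/5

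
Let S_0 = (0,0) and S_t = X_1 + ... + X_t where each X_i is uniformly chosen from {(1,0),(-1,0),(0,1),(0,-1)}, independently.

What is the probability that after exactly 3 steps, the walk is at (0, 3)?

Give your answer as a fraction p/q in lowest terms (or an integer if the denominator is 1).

Let h be the number of horizontal steps (so 3-h are vertical). To end at (0,3) need (h+0)/2 right-steps and ((3-h)+3)/2 up-steps.
Sum over h with 0 ≤ h ≤ 0, h ≡ 0 (mod 2), 3-h ≡ 1 (mod 2):
h=0: C(3,0)·C(0,0)·C(3,3) = 1·1·1 = 1
Total favorable: 1
Total paths: 4^3 = 64
P = 1/64 = 1/64

Answer: 1/64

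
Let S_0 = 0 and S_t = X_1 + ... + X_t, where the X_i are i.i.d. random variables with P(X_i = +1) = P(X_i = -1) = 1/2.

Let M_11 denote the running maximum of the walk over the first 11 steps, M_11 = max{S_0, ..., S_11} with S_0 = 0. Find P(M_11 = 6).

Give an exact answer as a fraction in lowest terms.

Let M_11 = max(S_0,...,S_11). Use the reflection principle: for j ≥ 1, #{paths with M_11 ≥ j} = #{S_11 ≥ j} + #{S_11 ≥ j+1}.
By reflection, #{M_11 ≥ 6} = #{S_11 ≥ 6} + #{S_11 ≥ 7} = 67 + 67 = 134.
#{M_11 ≥ 7} = #{S_11 ≥ 7} + #{S_11 ≥ 8} = 67 + 12 = 79.
#{M_11 = 6} = 134 - 79 = 55.
P(M_11 = 6) = 55/2048 = 55/2048

Answer: 55/2048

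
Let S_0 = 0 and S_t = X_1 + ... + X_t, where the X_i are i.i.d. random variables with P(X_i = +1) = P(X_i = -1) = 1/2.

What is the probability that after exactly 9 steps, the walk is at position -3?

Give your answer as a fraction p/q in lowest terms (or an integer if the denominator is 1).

Answer: 21/128

Derivation:
To reach position -3 after 9 steps: need 3 steps of +1 and 6 of -1.
Favorable paths: C(9,3) = 84
Total paths: 2^9 = 512
P = 84/512 = 21/128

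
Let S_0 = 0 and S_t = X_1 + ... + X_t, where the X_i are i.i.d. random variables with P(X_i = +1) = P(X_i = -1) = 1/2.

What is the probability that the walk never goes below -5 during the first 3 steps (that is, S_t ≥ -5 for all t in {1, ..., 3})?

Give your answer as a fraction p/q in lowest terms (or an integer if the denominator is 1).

Answer: 1

Derivation:
Let f(t,s) = #length-t paths at position s with S_1..S_t all ≥ -5.
f(t,s) = f(t-1,s-1) + f(t-1,s+1) for s ≥ -5; f(t,s) = 0 for s < -5.
t=0: f(0,0)=1
t=1: f(1,-1)=1 f(1,1)=1
t=2: f(2,-2)=1 f(2,0)=2 f(2,2)=1
t=3: f(3,-3)=1 f(3,-1)=3 f(3,1)=3 f(3,3)=1
Σ_s f(3,s) = 8
P = 8/8 = 1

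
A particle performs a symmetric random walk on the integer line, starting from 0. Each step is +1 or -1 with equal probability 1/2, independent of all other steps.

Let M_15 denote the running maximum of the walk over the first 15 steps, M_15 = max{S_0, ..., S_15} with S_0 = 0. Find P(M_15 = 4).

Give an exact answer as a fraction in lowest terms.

Let M_15 = max(S_0,...,S_15). Use the reflection principle: for j ≥ 1, #{paths with M_15 ≥ j} = #{S_15 ≥ j} + #{S_15 ≥ j+1}.
By reflection, #{M_15 ≥ 4} = #{S_15 ≥ 4} + #{S_15 ≥ 5} = 4944 + 4944 = 9888.
#{M_15 ≥ 5} = #{S_15 ≥ 5} + #{S_15 ≥ 6} = 4944 + 1941 = 6885.
#{M_15 = 4} = 9888 - 6885 = 3003.
P(M_15 = 4) = 3003/32768 = 3003/32768

Answer: 3003/32768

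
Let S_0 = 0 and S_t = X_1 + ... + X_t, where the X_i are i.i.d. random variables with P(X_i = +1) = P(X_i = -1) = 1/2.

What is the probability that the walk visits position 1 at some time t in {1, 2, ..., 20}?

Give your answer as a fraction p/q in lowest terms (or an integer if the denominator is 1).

Count via complement. Let g(t,s) = #length-t paths at position s with S_1..S_t all ≠ 1.
g(t,s) = g(t-1,s-1) + g(t-1,s+1) for s ≠ 1; g(t,1) = 0.
t=0: g(0,0)=1
t=1: g(1,-1)=1
t=2: g(2,-2)=1 g(2,0)=1
t=3: g(3,-3)=1 g(3,-1)=2
t=4: g(4,-4)=1 g(4,-2)=3 g(4,0)=2
t=5: g(5,-5)=1 g(5,-3)=4 g(5,-1)=5
t=6: g(6,-6)=1 g(6,-4)=5 g(6,-2)=9 g(6,0)=5
t=7: g(7,-7)=1 g(7,-5)=6 g(7,-3)=14 g(7,-1)=14
t=8: g(8,-8)=1 g(8,-6)=7 g(8,-4)=20 g(8,-2)=28 g(8,0)=14
t=9: g(9,-9)=1 g(9,-7)=8 g(9,-5)=27 g(9,-3)=48 g(9,-1)=42
t=10: g(10,-10)=1 g(10,-8)=9 g(10,-6)=35 g(10,-4)=75 g(10,-2)=90 g(10,0)=42
t=11: g(11,-11)=1 g(11,-9)=10 g(11,-7)=44 g(11,-5)=110 g(11,-3)=165 g(11,-1)=132
t=12: g(12,-12)=1 g(12,-10)=11 g(12,-8)=54 g(12,-6)=154 g(12,-4)=275 g(12,-2)=297 g(12,0)=132
t=13: g(13,-13)=1 g(13,-11)=12 g(13,-9)=65 g(13,-7)=208 g(13,-5)=429 g(13,-3)=572 g(13,-1)=429
t=14: g(14,-14)=1 g(14,-12)=13 g(14,-10)=77 g(14,-8)=273 g(14,-6)=637 g(14,-4)=1001 g(14,-2)=1001 g(14,0)=429
t=15: g(15,-15)=1 g(15,-13)=14 g(15,-11)=90 g(15,-9)=350 g(15,-7)=910 g(15,-5)=1638 g(15,-3)=2002 g(15,-1)=1430
t=16: g(16,-16)=1 g(16,-14)=15 g(16,-12)=104 g(16,-10)=440 g(16,-8)=1260 g(16,-6)=2548 g(16,-4)=3640 g(16,-2)=3432 g(16,0)=1430
t=17: g(17,-17)=1 g(17,-15)=16 g(17,-13)=119 g(17,-11)=544 g(17,-9)=1700 g(17,-7)=3808 g(17,-5)=6188 g(17,-3)=7072 g(17,-1)=4862
t=18: g(18,-18)=1 g(18,-16)=17 g(18,-14)=135 g(18,-12)=663 g(18,-10)=2244 g(18,-8)=5508 g(18,-6)=9996 g(18,-4)=13260 g(18,-2)=11934 g(18,0)=4862
t=19: g(19,-19)=1 g(19,-17)=18 g(19,-15)=152 g(19,-13)=798 g(19,-11)=2907 g(19,-9)=7752 g(19,-7)=15504 g(19,-5)=23256 g(19,-3)=25194 g(19,-1)=16796
t=20: g(20,-20)=1 g(20,-18)=19 g(20,-16)=170 g(20,-14)=950 g(20,-12)=3705 g(20,-10)=10659 g(20,-8)=23256 g(20,-6)=38760 g(20,-4)=48450 g(20,-2)=41990 g(20,0)=16796
Paths never hitting 1: Σ_s g(20,s) = 184756
Paths hitting 1: 2^20 - 184756 = 863820
P = 863820/1048576 = 215955/262144

Answer: 215955/262144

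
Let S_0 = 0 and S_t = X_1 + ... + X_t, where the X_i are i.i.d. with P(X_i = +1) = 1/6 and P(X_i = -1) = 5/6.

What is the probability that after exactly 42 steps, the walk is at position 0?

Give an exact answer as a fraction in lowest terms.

To be at 0 after 42 steps: need exactly 21 steps of +1 and 21 of -1.
Number of such sequences: C(42,21) = 538257874440
Each has probability (1/6)^21 · (5/6)^21 = 476837158203125/481229803398374426442198455156736
P = 538257874440 · 476837158203125/481229803398374426442198455156736 = 10694223134517669677734375/20051241808265601101758268964864

Answer: 10694223134517669677734375/20051241808265601101758268964864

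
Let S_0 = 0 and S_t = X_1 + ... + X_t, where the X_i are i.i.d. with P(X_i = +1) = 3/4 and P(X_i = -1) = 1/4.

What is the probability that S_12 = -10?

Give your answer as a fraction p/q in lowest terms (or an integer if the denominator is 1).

Answer: 9/4194304

Derivation:
To reach position -10 after 12 steps: need 1 step of +1 and 11 steps of -1.
Number of such sequences: C(12,1) = 12
Each has probability (3/4)^1 · (1/4)^11 = 3/16777216
P = 12 · 3/16777216 = 9/4194304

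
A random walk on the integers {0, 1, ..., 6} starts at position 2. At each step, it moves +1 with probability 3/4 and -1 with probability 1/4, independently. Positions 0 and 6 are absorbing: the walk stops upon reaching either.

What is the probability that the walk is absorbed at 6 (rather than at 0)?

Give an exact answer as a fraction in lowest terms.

Answer: 81/91

Derivation:
Biased walk: p = 3/4, q = 1/4, r = q/p = 1/3
Gambler's ruin: P(hit 6 before 0 | start at 2) = (1 - r^a)/(1 - r^N)
r^2 = 1/9; r^6 = 1/729
P = (1 - 1/9) / (1 - 1/729) = 8/9 / 728/729 = 81/91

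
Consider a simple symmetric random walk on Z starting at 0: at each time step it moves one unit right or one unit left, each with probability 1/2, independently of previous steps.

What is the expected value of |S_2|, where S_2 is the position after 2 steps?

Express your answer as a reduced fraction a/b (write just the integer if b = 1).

S_2 takes values m ≡ 0 (mod 2) with |m| ≤ 2; P(S_2=m) = C(2,(2+m)/2)/2^2.
Total paths: 2^2 = 4
Distribution: P(S=-2)=1/4, P(S=0)=2/4, P(S=2)=1/4
E[|S_2|] = Σ_m |m|·P(S_2=m) = 4/4 = 1

Answer: 1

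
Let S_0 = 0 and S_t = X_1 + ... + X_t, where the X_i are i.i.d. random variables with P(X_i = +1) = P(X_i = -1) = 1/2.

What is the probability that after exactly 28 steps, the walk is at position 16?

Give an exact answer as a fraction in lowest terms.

To reach position 16 after 28 steps: need 22 steps of +1 and 6 of -1.
Favorable paths: C(28,22) = 376740
Total paths: 2^28 = 268435456
P = 376740/268435456 = 94185/67108864

Answer: 94185/67108864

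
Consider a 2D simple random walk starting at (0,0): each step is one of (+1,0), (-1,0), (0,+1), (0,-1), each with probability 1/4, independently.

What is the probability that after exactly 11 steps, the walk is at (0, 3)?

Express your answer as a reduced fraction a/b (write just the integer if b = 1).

Answer: 27225/1048576

Derivation:
Let h be the number of horizontal steps (so 11-h are vertical). To end at (0,3) need (h+0)/2 right-steps and ((11-h)+3)/2 up-steps.
Sum over h with 0 ≤ h ≤ 8, h ≡ 0 (mod 2), 11-h ≡ 1 (mod 2):
h=0: C(11,0)·C(0,0)·C(11,7) = 1·1·330 = 330
h=2: C(11,2)·C(2,1)·C(9,6) = 55·2·84 = 9240
h=4: C(11,4)·C(4,2)·C(7,5) = 330·6·21 = 41580
h=6: C(11,6)·C(6,3)·C(5,4) = 462·20·5 = 46200
h=8: C(11,8)·C(8,4)·C(3,3) = 165·70·1 = 11550
Total favorable: 108900
Total paths: 4^11 = 4194304
P = 108900/4194304 = 27225/1048576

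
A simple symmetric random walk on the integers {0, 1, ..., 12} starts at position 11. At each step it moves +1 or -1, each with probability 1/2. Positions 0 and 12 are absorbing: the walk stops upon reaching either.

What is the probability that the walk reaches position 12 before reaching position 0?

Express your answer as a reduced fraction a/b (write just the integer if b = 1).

Symmetric walk (p = 1/2): the harmonic-function argument gives P(hit 12 before 0 | start at 11) = a/N.
P = 11/12 = 11/12

Answer: 11/12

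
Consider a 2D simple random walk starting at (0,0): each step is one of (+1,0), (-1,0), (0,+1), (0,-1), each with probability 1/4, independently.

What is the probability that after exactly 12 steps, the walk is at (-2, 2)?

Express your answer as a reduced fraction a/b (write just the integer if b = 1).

Let h be the number of horizontal steps (so 12-h are vertical). To end at (-2,2) need (h-2)/2 right-steps and ((12-h)+2)/2 up-steps.
Sum over h with 2 ≤ h ≤ 10, h ≡ 0 (mod 2), 12-h ≡ 0 (mod 2):
h=2: C(12,2)·C(2,0)·C(10,6) = 66·1·210 = 13860
h=4: C(12,4)·C(4,1)·C(8,5) = 495·4·56 = 110880
h=6: C(12,6)·C(6,2)·C(6,4) = 924·15·15 = 207900
h=8: C(12,8)·C(8,3)·C(4,3) = 495·56·4 = 110880
h=10: C(12,10)·C(10,4)·C(2,2) = 66·210·1 = 13860
Total favorable: 457380
Total paths: 4^12 = 16777216
P = 457380/16777216 = 114345/4194304

Answer: 114345/4194304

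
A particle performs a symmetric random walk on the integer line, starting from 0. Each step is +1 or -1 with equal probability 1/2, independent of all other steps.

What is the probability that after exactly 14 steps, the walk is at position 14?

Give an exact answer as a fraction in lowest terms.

Answer: 1/16384

Derivation:
To reach position 14 after 14 steps: need 14 steps of +1 and 0 of -1.
Favorable paths: C(14,14) = 1
Total paths: 2^14 = 16384
P = 1/16384 = 1/16384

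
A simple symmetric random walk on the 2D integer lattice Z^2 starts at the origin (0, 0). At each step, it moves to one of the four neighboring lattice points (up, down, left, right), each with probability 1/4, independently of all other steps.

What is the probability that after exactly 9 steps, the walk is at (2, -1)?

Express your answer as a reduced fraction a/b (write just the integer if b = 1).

Answer: 1323/32768

Derivation:
Let h be the number of horizontal steps (so 9-h are vertical). To end at (2,-1) need (h+2)/2 right-steps and ((9-h)-1)/2 up-steps.
Sum over h with 2 ≤ h ≤ 8, h ≡ 0 (mod 2), 9-h ≡ 1 (mod 2):
h=2: C(9,2)·C(2,2)·C(7,3) = 36·1·35 = 1260
h=4: C(9,4)·C(4,3)·C(5,2) = 126·4·10 = 5040
h=6: C(9,6)·C(6,4)·C(3,1) = 84·15·3 = 3780
h=8: C(9,8)·C(8,5)·C(1,0) = 9·56·1 = 504
Total favorable: 10584
Total paths: 4^9 = 262144
P = 10584/262144 = 1323/32768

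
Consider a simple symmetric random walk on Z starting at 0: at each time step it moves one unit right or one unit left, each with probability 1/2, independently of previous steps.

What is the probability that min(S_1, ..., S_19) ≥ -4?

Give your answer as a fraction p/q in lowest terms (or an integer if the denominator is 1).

Let f(t,s) = #length-t paths at position s with S_1..S_t all ≥ -4.
f(t,s) = f(t-1,s-1) + f(t-1,s+1) for s ≥ -4; f(t,s) = 0 for s < -4.
t=0: f(0,0)=1
t=1: f(1,-1)=1 f(1,1)=1
t=2: f(2,-2)=1 f(2,0)=2 f(2,2)=1
t=3: f(3,-3)=1 f(3,-1)=3 f(3,1)=3 f(3,3)=1
t=4: f(4,-4)=1 f(4,-2)=4 f(4,0)=6 f(4,2)=4 f(4,4)=1
t=5: f(5,-3)=5 f(5,-1)=10 f(5,1)=10 f(5,3)=5 f(5,5)=1
t=6: f(6,-4)=5 f(6,-2)=15 f(6,0)=20 f(6,2)=15 f(6,4)=6 f(6,6)=1
t=7: f(7,-3)=20 f(7,-1)=35 f(7,1)=35 f(7,3)=21 f(7,5)=7 f(7,7)=1
t=8: f(8,-4)=20 f(8,-2)=55 f(8,0)=70 f(8,2)=56 f(8,4)=28 f(8,6)=8 f(8,8)=1
t=9: f(9,-3)=75 f(9,-1)=125 f(9,1)=126 f(9,3)=84 f(9,5)=36 f(9,7)=9 f(9,9)=1
t=10: f(10,-4)=75 f(10,-2)=200 f(10,0)=251 f(10,2)=210 f(10,4)=120 f(10,6)=45 f(10,8)=10 f(10,10)=1
t=11: f(11,-3)=275 f(11,-1)=451 f(11,1)=461 f(11,3)=330 f(11,5)=165 f(11,7)=55 f(11,9)=11 f(11,11)=1
t=12: f(12,-4)=275 f(12,-2)=726 f(12,0)=912 f(12,2)=791 f(12,4)=495 f(12,6)=220 f(12,8)=66 f(12,10)=12 f(12,12)=1
t=13: f(13,-3)=1001 f(13,-1)=1638 f(13,1)=1703 f(13,3)=1286 f(13,5)=715 f(13,7)=286 f(13,9)=78 f(13,11)=13 f(13,13)=1
t=14: f(14,-4)=1001 f(14,-2)=2639 f(14,0)=3341 f(14,2)=2989 f(14,4)=2001 f(14,6)=1001 f(14,8)=364 f(14,10)=91 f(14,12)=14 f(14,14)=1
t=15: f(15,-3)=3640 f(15,-1)=5980 f(15,1)=6330 f(15,3)=4990 f(15,5)=3002 f(15,7)=1365 f(15,9)=455 f(15,11)=105 f(15,13)=15 f(15,15)=1
t=16: f(16,-4)=3640 f(16,-2)=9620 f(16,0)=12310 f(16,2)=11320 f(16,4)=7992 f(16,6)=4367 f(16,8)=1820 f(16,10)=560 f(16,12)=120 f(16,14)=16 f(16,16)=1
t=17: f(17,-3)=13260 f(17,-1)=21930 f(17,1)=23630 f(17,3)=19312 f(17,5)=12359 f(17,7)=6187 f(17,9)=2380 f(17,11)=680 f(17,13)=136 f(17,15)=17 f(17,17)=1
t=18: f(18,-4)=13260 f(18,-2)=35190 f(18,0)=45560 f(18,2)=42942 f(18,4)=31671 f(18,6)=18546 f(18,8)=8567 f(18,10)=3060 f(18,12)=816 f(18,14)=153 f(18,16)=18 f(18,18)=1
t=19: f(19,-3)=48450 f(19,-1)=80750 f(19,1)=88502 f(19,3)=74613 f(19,5)=50217 f(19,7)=27113 f(19,9)=11627 f(19,11)=3876 f(19,13)=969 f(19,15)=171 f(19,17)=19 f(19,19)=1
Σ_s f(19,s) = 386308
P = 386308/524288 = 96577/131072

Answer: 96577/131072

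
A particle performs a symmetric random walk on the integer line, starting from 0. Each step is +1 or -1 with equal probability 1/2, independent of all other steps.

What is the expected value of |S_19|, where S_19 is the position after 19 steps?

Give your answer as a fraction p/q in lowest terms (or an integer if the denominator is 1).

S_19 takes values m ≡ 1 (mod 2) with |m| ≤ 19; P(S_19=m) = C(19,(19+m)/2)/2^19.
Total paths: 2^19 = 524288
Distribution: P(S=-19)=1/524288, P(S=-17)=19/524288, P(S=-15)=171/524288, P(S=-13)=969/524288, P(S=-11)=3876/524288, P(S=-9)=11628/524288, P(S=-7)=27132/524288, P(S=-5)=50388/524288, P(S=-3)=75582/524288, P(S=-1)=92378/524288, P(S=1)=92378/524288, P(S=3)=75582/524288, P(S=5)=50388/524288, P(S=7)=27132/524288, P(S=9)=11628/524288, P(S=11)=3876/524288, P(S=13)=969/524288, P(S=15)=171/524288, P(S=17)=19/524288, P(S=19)=1/524288
E[|S_19|] = Σ_m |m|·P(S_19=m) = 1847560/524288 = 230945/65536

Answer: 230945/65536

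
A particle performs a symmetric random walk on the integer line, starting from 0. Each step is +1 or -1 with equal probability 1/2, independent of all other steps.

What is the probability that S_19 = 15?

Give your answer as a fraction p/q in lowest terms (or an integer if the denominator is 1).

Answer: 171/524288

Derivation:
To reach position 15 after 19 steps: need 17 steps of +1 and 2 of -1.
Favorable paths: C(19,17) = 171
Total paths: 2^19 = 524288
P = 171/524288 = 171/524288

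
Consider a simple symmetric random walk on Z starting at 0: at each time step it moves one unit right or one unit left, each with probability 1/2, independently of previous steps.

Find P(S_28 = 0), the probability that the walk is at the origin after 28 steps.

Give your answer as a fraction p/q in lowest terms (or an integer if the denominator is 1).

To return to 0 after 28 steps: need exactly 14 steps of +1 and 14 of -1.
Favorable paths: C(28,14) = 40116600
Total paths: 2^28 = 268435456
P = 40116600/268435456 = 5014575/33554432

Answer: 5014575/33554432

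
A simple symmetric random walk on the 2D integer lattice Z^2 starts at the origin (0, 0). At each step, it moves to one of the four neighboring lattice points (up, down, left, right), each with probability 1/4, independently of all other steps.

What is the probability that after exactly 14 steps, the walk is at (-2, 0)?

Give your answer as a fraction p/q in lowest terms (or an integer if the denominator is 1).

Answer: 9018009/268435456

Derivation:
Let h be the number of horizontal steps (so 14-h are vertical). To end at (-2,0) need (h-2)/2 right-steps and ((14-h)+0)/2 up-steps.
Sum over h with 2 ≤ h ≤ 14, h ≡ 0 (mod 2), 14-h ≡ 0 (mod 2):
h=2: C(14,2)·C(2,0)·C(12,6) = 91·1·924 = 84084
h=4: C(14,4)·C(4,1)·C(10,5) = 1001·4·252 = 1009008
h=6: C(14,6)·C(6,2)·C(8,4) = 3003·15·70 = 3153150
h=8: C(14,8)·C(8,3)·C(6,3) = 3003·56·20 = 3363360
h=10: C(14,10)·C(10,4)·C(4,2) = 1001·210·6 = 1261260
h=12: C(14,12)·C(12,5)·C(2,1) = 91·792·2 = 144144
h=14: C(14,14)·C(14,6)·C(0,0) = 1·3003·1 = 3003
Total favorable: 9018009
Total paths: 4^14 = 268435456
P = 9018009/268435456 = 9018009/268435456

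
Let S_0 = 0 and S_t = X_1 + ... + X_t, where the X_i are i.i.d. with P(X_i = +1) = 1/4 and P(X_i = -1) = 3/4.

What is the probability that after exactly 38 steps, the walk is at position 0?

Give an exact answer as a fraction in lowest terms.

Answer: 5135054769461249325/9444732965739290427392

Derivation:
To be at 0 after 38 steps: need exactly 19 steps of +1 and 19 of -1.
Number of such sequences: C(38,19) = 35345263800
Each has probability (1/4)^19 · (3/4)^19 = 1162261467/75557863725914323419136
P = 35345263800 · 1162261467/75557863725914323419136 = 5135054769461249325/9444732965739290427392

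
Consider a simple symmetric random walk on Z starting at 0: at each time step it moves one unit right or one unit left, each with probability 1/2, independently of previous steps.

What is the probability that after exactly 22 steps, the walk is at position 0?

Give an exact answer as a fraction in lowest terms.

To return to 0 after 22 steps: need exactly 11 steps of +1 and 11 of -1.
Favorable paths: C(22,11) = 705432
Total paths: 2^22 = 4194304
P = 705432/4194304 = 88179/524288

Answer: 88179/524288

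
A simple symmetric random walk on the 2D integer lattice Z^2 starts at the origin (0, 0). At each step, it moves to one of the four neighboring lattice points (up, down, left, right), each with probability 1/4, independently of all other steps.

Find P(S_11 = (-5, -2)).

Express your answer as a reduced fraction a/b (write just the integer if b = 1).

Answer: 9075/2097152

Derivation:
Let h be the number of horizontal steps (so 11-h are vertical). To end at (-5,-2) need (h-5)/2 right-steps and ((11-h)-2)/2 up-steps.
Sum over h with 5 ≤ h ≤ 9, h ≡ 1 (mod 2), 11-h ≡ 0 (mod 2):
h=5: C(11,5)·C(5,0)·C(6,2) = 462·1·15 = 6930
h=7: C(11,7)·C(7,1)·C(4,1) = 330·7·4 = 9240
h=9: C(11,9)·C(9,2)·C(2,0) = 55·36·1 = 1980
Total favorable: 18150
Total paths: 4^11 = 4194304
P = 18150/4194304 = 9075/2097152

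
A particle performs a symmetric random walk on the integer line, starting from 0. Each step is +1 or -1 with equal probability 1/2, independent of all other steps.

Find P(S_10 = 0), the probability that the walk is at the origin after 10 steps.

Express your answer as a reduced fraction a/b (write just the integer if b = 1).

To return to 0 after 10 steps: need exactly 5 steps of +1 and 5 of -1.
Favorable paths: C(10,5) = 252
Total paths: 2^10 = 1024
P = 252/1024 = 63/256

Answer: 63/256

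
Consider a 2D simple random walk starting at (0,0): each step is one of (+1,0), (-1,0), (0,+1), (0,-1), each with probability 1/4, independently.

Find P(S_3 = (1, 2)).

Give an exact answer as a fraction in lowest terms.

Answer: 3/64

Derivation:
Let h be the number of horizontal steps (so 3-h are vertical). To end at (1,2) need (h+1)/2 right-steps and ((3-h)+2)/2 up-steps.
Sum over h with 1 ≤ h ≤ 1, h ≡ 1 (mod 2), 3-h ≡ 0 (mod 2):
h=1: C(3,1)·C(1,1)·C(2,2) = 3·1·1 = 3
Total favorable: 3
Total paths: 4^3 = 64
P = 3/64 = 3/64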